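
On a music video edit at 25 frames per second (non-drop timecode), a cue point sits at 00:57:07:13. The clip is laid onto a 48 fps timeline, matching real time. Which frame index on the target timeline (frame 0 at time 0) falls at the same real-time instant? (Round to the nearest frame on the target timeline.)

frame 164521

Source frame index: (0×3600 + 57×60 + 7) × 25 + 13 = 85688.
Real time: 85688 / (25) = 85688/25 s.
Target frame: (85688/25) × (48) = 4113024/25 ≈ 164520.960 → 164521.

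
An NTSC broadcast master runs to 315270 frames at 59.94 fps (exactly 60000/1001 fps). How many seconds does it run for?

Running time = 315270 / (60000/1001) = 5259.7545 s.

5259.7545 seconds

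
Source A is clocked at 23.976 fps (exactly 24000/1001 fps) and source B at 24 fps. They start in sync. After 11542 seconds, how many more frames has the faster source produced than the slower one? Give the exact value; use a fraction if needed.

277008/1001 frames

A emits 24000/1001 × 11542 = 277008000/1001 frames; B emits 24 × 11542 = 277008.
Difference = 277008/1001 frames (≈ 276.7313); B is ahead of A.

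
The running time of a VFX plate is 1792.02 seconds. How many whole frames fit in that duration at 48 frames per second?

86016 frames

Frames = 1792.02 × 48 = 2150424/25 ≈ 86016.9600.
Complete frames: 86016.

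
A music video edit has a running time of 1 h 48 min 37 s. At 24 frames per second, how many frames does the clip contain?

156408 frames

1 h 48 min 37 s = 6517 s.
Frames = 6517 × 24 = 156408.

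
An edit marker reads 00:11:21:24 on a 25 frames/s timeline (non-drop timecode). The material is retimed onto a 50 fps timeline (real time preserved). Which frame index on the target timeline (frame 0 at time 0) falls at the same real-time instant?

Source frame index: (0×3600 + 11×60 + 21) × 25 + 24 = 17049.
Real time: 17049 / (25) = 17049/25 s.
Target frame: (17049/25) × (50) = 34098.

frame 34098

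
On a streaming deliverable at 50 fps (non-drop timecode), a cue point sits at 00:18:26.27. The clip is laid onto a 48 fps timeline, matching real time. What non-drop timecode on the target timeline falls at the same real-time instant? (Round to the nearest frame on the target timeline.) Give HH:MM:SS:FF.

Source frame index: (0×3600 + 18×60 + 26) × 50 + 27 = 55327.
Real time: 55327 / (50) = 55327/50 s.
Target frame: (55327/50) × (48) = 1327848/25 ≈ 53113.920 → 53114.
At 48 labels/s: frame 53114 → 00:18:26:26.

00:18:26:26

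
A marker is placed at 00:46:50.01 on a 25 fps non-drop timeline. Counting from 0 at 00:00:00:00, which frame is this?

frame 70251

Total seconds to the label: (0 × 3600 + 46 × 60 + 50) = 2810.
Frame index = 2810 × 25 + 1 = 70251.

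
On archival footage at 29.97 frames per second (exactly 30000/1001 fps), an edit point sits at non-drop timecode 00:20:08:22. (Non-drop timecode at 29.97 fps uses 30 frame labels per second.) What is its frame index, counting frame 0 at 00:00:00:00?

Total seconds to the label: (0 × 3600 + 20 × 60 + 8) = 1208.
Frame index = 1208 × 30 + 22 = 36262.

36262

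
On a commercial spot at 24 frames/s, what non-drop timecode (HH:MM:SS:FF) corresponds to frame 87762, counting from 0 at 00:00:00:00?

01:00:56:18

87762 ÷ 24 = 3656 full seconds, remainder 18 frames.
3656 s = 1 h 0 min 56 s.
Timecode: 01:00:56:18.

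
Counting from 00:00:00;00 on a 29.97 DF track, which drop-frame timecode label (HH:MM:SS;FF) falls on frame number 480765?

Ten DF minutes hold 17982 frames, so frame 480765 lies in block 26 (frames 467532–485513) with 13233 frames into that block.
The block's first minute is 1800 frames and the rest 1798 each; 13233 frames reaches minute 7, so 26 × 18 + 7 × 2 = 482 labels have been skipped so far.
Adding those back, label number 480765 + 482 = 481247 at 30 labels/s is 16041 s + 17 f = 4 h 27 min 21 s frame 17, i.e. 04:27:21;17.

04:27:21;17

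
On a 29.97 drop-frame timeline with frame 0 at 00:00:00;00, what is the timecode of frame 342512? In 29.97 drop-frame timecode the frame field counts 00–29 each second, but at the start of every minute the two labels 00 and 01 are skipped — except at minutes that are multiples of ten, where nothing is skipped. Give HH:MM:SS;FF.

Ten DF minutes hold 17982 frames, so frame 342512 lies in block 19 (frames 341658–359639) with 854 frames into that block.
The block's first minute is 1800 frames and the rest 1798 each; 854 frames reaches minute 0, so 19 × 18 + 0 × 2 = 342 labels have been skipped so far.
Adding those back, label number 342512 + 342 = 342854 at 30 labels/s is 11428 s + 14 f = 3 h 10 min 28 s frame 14, i.e. 03:10:28;14.

03:10:28;14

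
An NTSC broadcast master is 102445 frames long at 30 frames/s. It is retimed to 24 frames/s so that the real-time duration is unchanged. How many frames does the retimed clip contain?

Target frames = source frames × (target rate / source rate) = 102445 × (24)/(30) = 102445 × 4/5 = 81956.

81956 frames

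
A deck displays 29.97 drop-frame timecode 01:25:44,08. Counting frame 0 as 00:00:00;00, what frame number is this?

154174

As if non-drop at 30 labels/s: (1 × 3600 + 25 × 60 + 44) × 30 + 8 = 154328.
Minute boundaries passed: 85; those not divisible by 10: 85 − 8 = 77; dropped labels = 2 × 77 = 154.
Actual frame index = 154328 − 154 = 154174.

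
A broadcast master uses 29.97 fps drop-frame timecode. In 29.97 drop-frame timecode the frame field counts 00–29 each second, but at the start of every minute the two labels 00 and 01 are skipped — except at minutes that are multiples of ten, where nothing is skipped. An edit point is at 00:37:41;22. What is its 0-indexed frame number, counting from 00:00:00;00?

As if non-drop at 30 labels/s: (0 × 3600 + 37 × 60 + 41) × 30 + 22 = 67852.
Minute boundaries passed: 37; those not divisible by 10: 37 − 3 = 34; dropped labels = 2 × 34 = 68.
Actual frame index = 67852 − 68 = 67784.

67784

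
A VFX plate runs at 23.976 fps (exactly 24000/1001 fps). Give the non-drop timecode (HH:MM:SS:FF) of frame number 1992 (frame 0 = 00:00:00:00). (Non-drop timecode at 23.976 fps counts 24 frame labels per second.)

00:01:23:00

1992 ÷ 24 = 83 full seconds, remainder 0 frames.
83 s = 0 h 1 min 23 s.
Timecode: 00:01:23:00.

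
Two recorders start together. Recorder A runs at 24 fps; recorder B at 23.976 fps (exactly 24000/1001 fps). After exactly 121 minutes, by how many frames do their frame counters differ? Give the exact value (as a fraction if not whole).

121 min = 7260 s.
A emits 24 × 7260 = 174240 frames; B emits 24000/1001 × 7260 = 15840000/91.
Difference = 15840/91 frames (≈ 174.0659); B is behind A.

15840/91 frames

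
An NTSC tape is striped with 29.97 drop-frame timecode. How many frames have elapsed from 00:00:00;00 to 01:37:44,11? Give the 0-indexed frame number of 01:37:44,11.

As if non-drop at 30 labels/s: (1 × 3600 + 37 × 60 + 44) × 30 + 11 = 175931.
Minute boundaries passed: 97; those not divisible by 10: 97 − 9 = 88; dropped labels = 2 × 88 = 176.
Actual frame index = 175931 − 176 = 175755.

175755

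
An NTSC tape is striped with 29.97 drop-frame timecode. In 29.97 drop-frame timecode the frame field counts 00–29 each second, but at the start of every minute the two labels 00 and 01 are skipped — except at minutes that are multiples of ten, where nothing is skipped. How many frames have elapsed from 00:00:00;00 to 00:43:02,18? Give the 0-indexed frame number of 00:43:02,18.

As if non-drop at 30 labels/s: (0 × 3600 + 43 × 60 + 2) × 30 + 18 = 77478.
Minute boundaries passed: 43; those not divisible by 10: 43 − 4 = 39; dropped labels = 2 × 39 = 78.
Actual frame index = 77478 − 78 = 77400.

77400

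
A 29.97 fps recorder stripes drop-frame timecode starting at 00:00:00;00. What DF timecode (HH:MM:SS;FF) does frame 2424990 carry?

Each 10-minute DF block holds 10 × 60 × 30 − 9 × 2 = 17982 frames. 2424990 ÷ 17982 → 134 full blocks, remainder 15402.
Within the partial block the first minute is 1800 frames and each further minute 1798, so 8 further minute boundaries passed. Total skipped labels = 18 × 134 + 2 × 8 = 2428.
Non-drop label index = 2424990 + 2428 = 2427418; at 30 labels/s that is 22:28:33:28, i.e. DF 22:28:33;28.

22:28:33;28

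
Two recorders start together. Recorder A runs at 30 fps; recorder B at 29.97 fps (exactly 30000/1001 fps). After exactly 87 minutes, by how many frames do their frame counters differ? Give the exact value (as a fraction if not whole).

156600/1001 frames

87 min = 5220 s.
A emits 30 × 5220 = 156600 frames; B emits 30000/1001 × 5220 = 156600000/1001.
Difference = 156600/1001 frames (≈ 156.4436); B is behind A.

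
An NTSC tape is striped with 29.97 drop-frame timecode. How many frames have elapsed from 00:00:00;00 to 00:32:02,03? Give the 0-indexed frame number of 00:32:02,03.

As if non-drop at 30 labels/s: (0 × 3600 + 32 × 60 + 2) × 30 + 3 = 57663.
Minute boundaries passed: 32; those not divisible by 10: 32 − 3 = 29; dropped labels = 2 × 29 = 58.
Actual frame index = 57663 − 58 = 57605.

57605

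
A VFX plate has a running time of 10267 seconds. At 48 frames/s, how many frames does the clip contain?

492816 frames

Frames = 10267 × 48 = 492816.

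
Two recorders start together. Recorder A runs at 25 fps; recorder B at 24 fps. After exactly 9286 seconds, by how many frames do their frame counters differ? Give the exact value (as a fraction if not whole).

A emits 25 × 9286 = 232150 frames; B emits 24 × 9286 = 222864.
Difference = 9286 frames; B is behind A.

9286 frames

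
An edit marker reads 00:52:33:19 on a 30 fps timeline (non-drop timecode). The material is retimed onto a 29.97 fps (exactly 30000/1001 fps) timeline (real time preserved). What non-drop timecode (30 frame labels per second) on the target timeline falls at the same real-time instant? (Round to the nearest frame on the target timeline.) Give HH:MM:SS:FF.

Source frame index: (0×3600 + 52×60 + 33) × 30 + 19 = 94609.
Real time: 94609 / (30) = 94609/30 s.
Target frame: (94609/30) × (30000/1001) = 94609000/1001 ≈ 94514.486 → 94514.
At 30 labels/s: frame 94514 → 00:52:30:14.

00:52:30:14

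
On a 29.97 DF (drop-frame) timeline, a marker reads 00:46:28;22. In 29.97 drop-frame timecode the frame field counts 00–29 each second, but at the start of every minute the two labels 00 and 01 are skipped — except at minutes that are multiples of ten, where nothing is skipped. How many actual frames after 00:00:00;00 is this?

83578

Complete 10-minute blocks: 4, each 17982 frames → 71928.
Remaining 6 whole minutes in the current block: 1800 + 5 × 1798 = 10790 frames.
Within the current minute: 28 × 30 + 22 − 2 = 860 (labels ;00/;01 skipped at this minute). Total = 71928 + 10790 + 860 = 83578.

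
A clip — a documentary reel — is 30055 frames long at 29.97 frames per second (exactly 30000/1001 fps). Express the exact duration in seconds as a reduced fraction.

Running time = 30055 ÷ (30000/1001) = 30055 × 1001/30000 = 6017011/6000 s.

6017011/6000 seconds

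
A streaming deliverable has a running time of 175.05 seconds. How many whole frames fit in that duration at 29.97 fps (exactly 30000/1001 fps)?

5246 frames

Frames = 175.05 × 30000/1001 = 5251500/1001 ≈ 5246.2537.
Complete frames: 5246.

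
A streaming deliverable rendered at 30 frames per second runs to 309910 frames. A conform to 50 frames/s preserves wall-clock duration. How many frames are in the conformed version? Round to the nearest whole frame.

516517 frames

Frames at target rate = 309910 × (50) / (30) = 1549550/3 ≈ 516516.667.
Nearest whole frame: 516517.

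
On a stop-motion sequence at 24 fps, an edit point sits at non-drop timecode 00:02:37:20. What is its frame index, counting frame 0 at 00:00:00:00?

Total seconds to the label: (0 × 3600 + 2 × 60 + 37) = 157.
Frame index = 157 × 24 + 20 = 3788.

frame 3788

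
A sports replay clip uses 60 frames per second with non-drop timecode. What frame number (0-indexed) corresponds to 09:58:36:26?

frame 2154986

Total seconds to the label: (9 × 3600 + 58 × 60 + 36) = 35916.
Frame index = 35916 × 60 + 26 = 2154986.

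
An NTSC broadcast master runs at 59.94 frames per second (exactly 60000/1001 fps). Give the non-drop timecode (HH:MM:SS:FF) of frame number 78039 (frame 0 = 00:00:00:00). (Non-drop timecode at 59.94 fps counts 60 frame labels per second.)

00:21:40:39

78039 ÷ 60 = 1300 full seconds, remainder 39 frames.
1300 s = 0 h 21 min 40 s.
Timecode: 00:21:40:39.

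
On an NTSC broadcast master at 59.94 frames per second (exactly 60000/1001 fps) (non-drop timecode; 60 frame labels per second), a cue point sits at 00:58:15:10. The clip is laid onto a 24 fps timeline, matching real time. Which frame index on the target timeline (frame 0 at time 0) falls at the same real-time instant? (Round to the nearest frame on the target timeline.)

Source frame index: (0×3600 + 58×60 + 15) × 60 + 10 = 209710.
Real time: 209710 / (60000/1001) = 20991971/6000 s.
Target frame: (20991971/6000) × (24) = 20991971/250 ≈ 83967.884 → 83968.

frame 83968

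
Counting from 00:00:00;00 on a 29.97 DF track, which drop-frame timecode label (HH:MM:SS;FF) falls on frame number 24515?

Each 10-minute DF block holds 10 × 60 × 30 − 9 × 2 = 17982 frames. 24515 ÷ 17982 → 1 full block, remainder 6533.
Within the partial block the first minute is 1800 frames and each further minute 1798, so 3 further minute boundaries passed. Total skipped labels = 18 × 1 + 2 × 3 = 24.
Non-drop label index = 24515 + 24 = 24539; at 30 labels/s that is 00:13:37:29, i.e. DF 00:13:37;29.

00:13:37;29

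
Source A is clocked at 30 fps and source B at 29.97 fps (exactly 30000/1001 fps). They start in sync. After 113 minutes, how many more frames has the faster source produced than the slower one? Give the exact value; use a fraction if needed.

203400/1001 frames

113 min = 6780 s.
A emits 30 × 6780 = 203400 frames; B emits 30000/1001 × 6780 = 203400000/1001.
Difference = 203400/1001 frames (≈ 203.1968); B is behind A.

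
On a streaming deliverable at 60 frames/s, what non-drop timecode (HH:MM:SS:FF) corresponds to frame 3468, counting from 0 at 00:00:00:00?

3468 ÷ 60 = 57 full seconds, remainder 48 frames.
57 s = 0 h 0 min 57 s.
Timecode: 00:00:57:48.

00:00:57:48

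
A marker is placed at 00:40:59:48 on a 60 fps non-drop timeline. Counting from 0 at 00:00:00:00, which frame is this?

147588

Total seconds to the label: (0 × 3600 + 40 × 60 + 59) = 2459.
Frame index = 2459 × 60 + 48 = 147588.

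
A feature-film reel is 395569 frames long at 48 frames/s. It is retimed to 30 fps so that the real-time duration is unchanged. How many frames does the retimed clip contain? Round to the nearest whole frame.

247231 frames

Frames at target rate = 395569 × (30) / (48) = 1977845/8 ≈ 247230.625.
Nearest whole frame: 247231.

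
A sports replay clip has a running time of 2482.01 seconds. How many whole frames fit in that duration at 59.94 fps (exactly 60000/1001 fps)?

Frames = 2482.01 × 60000/1001 = 148920600/1001 ≈ 148771.8282.
Complete frames: 148771.

148771 frames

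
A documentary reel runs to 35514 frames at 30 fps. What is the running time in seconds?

1183.8 seconds

Running time = 35514 / (30) = 1183.8 s.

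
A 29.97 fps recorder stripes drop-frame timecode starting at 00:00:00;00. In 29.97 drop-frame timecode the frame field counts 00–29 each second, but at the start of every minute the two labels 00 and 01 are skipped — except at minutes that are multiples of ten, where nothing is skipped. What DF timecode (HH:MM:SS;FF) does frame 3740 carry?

Ten DF minutes hold 17982 frames, so frame 3740 lies in block 0 (frames 0–17981) with 3740 frames into that block.
The block's first minute is 1800 frames and the rest 1798 each; 3740 frames reaches minute 2, so 0 × 18 + 2 × 2 = 4 labels have been skipped so far.
Adding those back, label number 3740 + 4 = 3744 at 30 labels/s is 124 s + 24 f = 0 h 2 min 4 s frame 24, i.e. 00:02:04;24.

00:02:04;24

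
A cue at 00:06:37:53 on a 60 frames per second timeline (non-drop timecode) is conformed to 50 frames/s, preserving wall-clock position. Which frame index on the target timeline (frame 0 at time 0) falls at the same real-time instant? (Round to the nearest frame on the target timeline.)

frame 19894

Source frame index: (0×3600 + 6×60 + 37) × 60 + 53 = 23873.
Real time: 23873 / (60) = 23873/60 s.
Target frame: (23873/60) × (50) = 119365/6 ≈ 19894.167 → 19894.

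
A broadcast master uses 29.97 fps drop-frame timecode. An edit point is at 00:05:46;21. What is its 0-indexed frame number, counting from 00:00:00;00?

Complete 10-minute blocks: 0, each 17982 frames → 0.
Remaining 5 whole minutes in the current block: 1800 + 4 × 1798 = 8992 frames.
Within the current minute: 46 × 30 + 21 − 2 = 1399 (labels ;00/;01 skipped at this minute). Total = 0 + 8992 + 1399 = 10391.

10391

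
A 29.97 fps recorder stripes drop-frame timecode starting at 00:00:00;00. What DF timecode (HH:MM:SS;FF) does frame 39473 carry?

Ten DF minutes hold 17982 frames, so frame 39473 lies in block 2 (frames 35964–53945) with 3509 frames into that block.
The block's first minute is 1800 frames and the rest 1798 each; 3509 frames reaches minute 1, so 2 × 18 + 1 × 2 = 38 labels have been skipped so far.
Adding those back, label number 39473 + 38 = 39511 at 30 labels/s is 1317 s + 1 f = 0 h 21 min 57 s frame 1, i.e. 00:21:57;01.

00:21:57;01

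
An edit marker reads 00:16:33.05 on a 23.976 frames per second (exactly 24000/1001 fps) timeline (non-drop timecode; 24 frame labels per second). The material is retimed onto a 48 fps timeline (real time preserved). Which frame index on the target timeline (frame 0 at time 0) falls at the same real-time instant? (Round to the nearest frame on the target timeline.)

frame 47722

Source frame index: (0×3600 + 16×60 + 33) × 24 + 5 = 23837.
Real time: 23837 / (24000/1001) = 23860837/24000 s.
Target frame: (23860837/24000) × (48) = 23860837/500 ≈ 47721.674 → 47722.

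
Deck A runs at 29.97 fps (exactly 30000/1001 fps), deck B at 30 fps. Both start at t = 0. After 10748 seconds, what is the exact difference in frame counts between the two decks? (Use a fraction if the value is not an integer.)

322440/1001 frames

A emits 30000/1001 × 10748 = 322440000/1001 frames; B emits 30 × 10748 = 322440.
Difference = 322440/1001 frames (≈ 322.1179); B is ahead of A.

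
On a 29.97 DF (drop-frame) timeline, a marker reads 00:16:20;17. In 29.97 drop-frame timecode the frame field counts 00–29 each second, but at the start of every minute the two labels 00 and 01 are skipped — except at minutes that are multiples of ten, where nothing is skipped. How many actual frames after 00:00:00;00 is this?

Complete 10-minute blocks: 1, each 17982 frames → 17982.
Remaining 6 whole minutes in the current block: 1800 + 5 × 1798 = 10790 frames.
Within the current minute: 20 × 30 + 17 − 2 = 615 (labels ;00/;01 skipped at this minute). Total = 17982 + 10790 + 615 = 29387.

29387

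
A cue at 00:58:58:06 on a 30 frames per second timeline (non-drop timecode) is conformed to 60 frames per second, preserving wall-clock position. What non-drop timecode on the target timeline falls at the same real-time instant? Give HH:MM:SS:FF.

00:58:58:12

Source frame index: (0×3600 + 58×60 + 58) × 30 + 6 = 106146.
Real time: 106146 / (30) = 17691/5 s.
Target frame: (17691/5) × (60) = 212292.
At 60 labels/s: frame 212292 → 00:58:58:12.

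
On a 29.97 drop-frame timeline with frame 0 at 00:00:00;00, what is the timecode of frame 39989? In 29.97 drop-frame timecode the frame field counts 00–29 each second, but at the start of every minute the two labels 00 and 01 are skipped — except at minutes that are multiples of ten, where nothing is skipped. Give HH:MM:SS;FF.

00:22:14;09

Ten DF minutes hold 17982 frames, so frame 39989 lies in block 2 (frames 35964–53945) with 4025 frames into that block.
The block's first minute is 1800 frames and the rest 1798 each; 4025 frames reaches minute 2, so 2 × 18 + 2 × 2 = 40 labels have been skipped so far.
Adding those back, label number 39989 + 40 = 40029 at 30 labels/s is 1334 s + 9 f = 0 h 22 min 14 s frame 9, i.e. 00:22:14;09.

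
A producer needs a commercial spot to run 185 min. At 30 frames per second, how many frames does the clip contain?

185 min = 11100 s.
Frames = 11100 × 30 = 333000.

333000 frames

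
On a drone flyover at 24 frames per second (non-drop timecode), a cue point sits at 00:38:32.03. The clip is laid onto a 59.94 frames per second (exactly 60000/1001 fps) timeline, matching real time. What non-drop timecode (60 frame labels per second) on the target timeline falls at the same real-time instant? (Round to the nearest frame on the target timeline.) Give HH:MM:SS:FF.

00:38:29:49

Source frame index: (0×3600 + 38×60 + 32) × 24 + 3 = 55491.
Real time: 55491 / (24) = 18497/8 s.
Target frame: (18497/8) × (60000/1001) = 138727500/1001 ≈ 138588.911 → 138589.
At 60 labels/s: frame 138589 → 00:38:29:49.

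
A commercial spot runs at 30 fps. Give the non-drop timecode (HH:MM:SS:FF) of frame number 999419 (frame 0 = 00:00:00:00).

999419 ÷ 30 = 33313 full seconds, remainder 29 frames.
33313 s = 9 h 15 min 13 s.
Timecode: 09:15:13:29.

09:15:13:29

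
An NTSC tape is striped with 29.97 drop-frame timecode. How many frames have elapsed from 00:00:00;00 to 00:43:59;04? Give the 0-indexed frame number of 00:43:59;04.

Complete 10-minute blocks: 4, each 17982 frames → 71928.
Remaining 3 whole minutes in the current block: 1800 + 2 × 1798 = 5396 frames.
Within the current minute: 59 × 30 + 4 − 2 = 1772 (labels ;00/;01 skipped at this minute). Total = 71928 + 5396 + 1772 = 79096.

79096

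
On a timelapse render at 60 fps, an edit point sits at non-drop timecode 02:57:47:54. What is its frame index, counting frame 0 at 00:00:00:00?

640074

Total seconds to the label: (2 × 3600 + 57 × 60 + 47) = 10667.
Frame index = 10667 × 60 + 54 = 640074.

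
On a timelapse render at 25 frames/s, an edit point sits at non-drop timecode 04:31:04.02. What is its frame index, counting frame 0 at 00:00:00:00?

Total seconds to the label: (4 × 3600 + 31 × 60 + 4) = 16264.
Frame index = 16264 × 25 + 2 = 406602.

406602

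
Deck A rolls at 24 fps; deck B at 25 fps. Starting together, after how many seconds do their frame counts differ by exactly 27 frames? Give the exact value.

The gap grows by |25 − 24| = 1 frame per second.
Time for a 27-frame gap: 27 ÷ (1) = 27 s.

27 seconds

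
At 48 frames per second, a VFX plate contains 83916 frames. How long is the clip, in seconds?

Running time = 83916 / (48) = 1748.25 s.

1748.25 seconds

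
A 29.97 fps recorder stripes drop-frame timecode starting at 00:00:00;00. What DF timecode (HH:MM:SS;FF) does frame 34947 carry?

00:19:26;03

Each 10-minute DF block holds 10 × 60 × 30 − 9 × 2 = 17982 frames. 34947 ÷ 17982 → 1 full block, remainder 16965.
Within the partial block the first minute is 1800 frames and each further minute 1798, so 9 further minute boundaries passed. Total skipped labels = 18 × 1 + 2 × 9 = 36.
Non-drop label index = 34947 + 36 = 34983; at 30 labels/s that is 00:19:26:03, i.e. DF 00:19:26;03.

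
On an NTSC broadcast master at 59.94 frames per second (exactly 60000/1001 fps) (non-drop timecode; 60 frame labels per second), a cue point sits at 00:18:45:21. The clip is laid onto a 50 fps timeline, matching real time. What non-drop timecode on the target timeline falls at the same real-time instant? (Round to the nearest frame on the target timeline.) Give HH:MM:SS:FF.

Source frame index: (0×3600 + 18×60 + 45) × 60 + 21 = 67521.
Real time: 67521 / (60000/1001) = 22529507/20000 s.
Target frame: (22529507/20000) × (50) = 22529507/400 ≈ 56323.768 → 56324.
At 50 labels/s: frame 56324 → 00:18:46:24.

00:18:46:24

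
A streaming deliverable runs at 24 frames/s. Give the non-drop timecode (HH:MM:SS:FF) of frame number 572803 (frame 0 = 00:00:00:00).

572803 ÷ 24 = 23866 full seconds, remainder 19 frames.
23866 s = 6 h 37 min 46 s.
Timecode: 06:37:46:19.

06:37:46:19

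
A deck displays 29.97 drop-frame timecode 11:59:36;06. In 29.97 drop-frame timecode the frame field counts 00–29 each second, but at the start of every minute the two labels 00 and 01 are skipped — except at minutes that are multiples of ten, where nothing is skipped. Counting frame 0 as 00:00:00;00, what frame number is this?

Complete 10-minute blocks: 71, each 17982 frames → 1276722.
Remaining 9 whole minutes in the current block: 1800 + 8 × 1798 = 16184 frames.
Within the current minute: 36 × 30 + 6 − 2 = 1084 (labels ;00/;01 skipped at this minute). Total = 1276722 + 16184 + 1084 = 1293990.

1293990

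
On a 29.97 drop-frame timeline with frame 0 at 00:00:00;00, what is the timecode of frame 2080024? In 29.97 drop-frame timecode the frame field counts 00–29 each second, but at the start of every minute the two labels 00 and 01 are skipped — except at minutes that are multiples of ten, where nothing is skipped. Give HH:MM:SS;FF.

19:16:43;16

Each 10-minute DF block holds 10 × 60 × 30 − 9 × 2 = 17982 frames. 2080024 ÷ 17982 → 115 full blocks, remainder 12094.
Within the partial block the first minute is 1800 frames and each further minute 1798, so 6 further minute boundaries passed. Total skipped labels = 18 × 115 + 2 × 6 = 2082.
Non-drop label index = 2080024 + 2082 = 2082106; at 30 labels/s that is 19:16:43:16, i.e. DF 19:16:43;16.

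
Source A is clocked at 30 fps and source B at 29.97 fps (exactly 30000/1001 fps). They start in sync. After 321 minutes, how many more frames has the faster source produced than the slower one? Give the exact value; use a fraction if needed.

321 min = 19260 s.
A emits 30 × 19260 = 577800 frames; B emits 30000/1001 × 19260 = 577800000/1001.
Difference = 577800/1001 frames (≈ 577.2228); B is behind A.

577800/1001 frames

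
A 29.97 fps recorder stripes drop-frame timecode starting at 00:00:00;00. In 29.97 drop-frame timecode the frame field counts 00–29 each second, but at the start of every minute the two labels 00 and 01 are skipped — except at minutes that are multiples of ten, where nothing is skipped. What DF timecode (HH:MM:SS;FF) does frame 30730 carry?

00:17:05;12

Ten DF minutes hold 17982 frames, so frame 30730 lies in block 1 (frames 17982–35963) with 12748 frames into that block.
The block's first minute is 1800 frames and the rest 1798 each; 12748 frames reaches minute 7, so 1 × 18 + 7 × 2 = 32 labels have been skipped so far.
Adding those back, label number 30730 + 32 = 30762 at 30 labels/s is 1025 s + 12 f = 0 h 17 min 5 s frame 12, i.e. 00:17:05;12.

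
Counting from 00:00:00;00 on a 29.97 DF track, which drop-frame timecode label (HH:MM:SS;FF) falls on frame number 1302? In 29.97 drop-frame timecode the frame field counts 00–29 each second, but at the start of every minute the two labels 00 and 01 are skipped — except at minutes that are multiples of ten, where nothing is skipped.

00:00:43;12

Ten DF minutes hold 17982 frames, so frame 1302 lies in block 0 (frames 0–17981) with 1302 frames into that block.
The block's first minute is 1800 frames and the rest 1798 each; 1302 frames reaches minute 0, so 0 × 18 + 0 × 2 = 0 labels have been skipped so far.
Adding those back, label number 1302 + 0 = 1302 at 30 labels/s is 43 s + 12 f = 0 h 0 min 43 s frame 12, i.e. 00:00:43;12.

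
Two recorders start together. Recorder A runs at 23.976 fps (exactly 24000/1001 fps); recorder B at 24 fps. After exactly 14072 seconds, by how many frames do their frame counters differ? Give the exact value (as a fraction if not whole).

A emits 24000/1001 × 14072 = 337728000/1001 frames; B emits 24 × 14072 = 337728.
Difference = 337728/1001 frames (≈ 337.3906); B is ahead of A.

337728/1001 frames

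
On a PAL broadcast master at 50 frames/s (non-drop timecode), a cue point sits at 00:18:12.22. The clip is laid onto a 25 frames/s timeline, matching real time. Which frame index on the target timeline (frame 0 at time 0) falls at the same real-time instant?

Source frame index: (0×3600 + 18×60 + 12) × 50 + 22 = 54622.
Real time: 54622 / (50) = 27311/25 s.
Target frame: (27311/25) × (25) = 27311.

frame 27311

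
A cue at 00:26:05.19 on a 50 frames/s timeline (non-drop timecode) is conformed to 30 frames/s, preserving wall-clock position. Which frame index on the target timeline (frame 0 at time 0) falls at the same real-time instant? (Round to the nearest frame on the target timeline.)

Source frame index: (0×3600 + 26×60 + 5) × 50 + 19 = 78269.
Real time: 78269 / (50) = 78269/50 s.
Target frame: (78269/50) × (30) = 234807/5 ≈ 46961.400 → 46961.

frame 46961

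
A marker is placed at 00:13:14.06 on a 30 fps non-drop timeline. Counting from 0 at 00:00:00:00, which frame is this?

23826

Total seconds to the label: (0 × 3600 + 13 × 60 + 14) = 794.
Frame index = 794 × 30 + 6 = 23826.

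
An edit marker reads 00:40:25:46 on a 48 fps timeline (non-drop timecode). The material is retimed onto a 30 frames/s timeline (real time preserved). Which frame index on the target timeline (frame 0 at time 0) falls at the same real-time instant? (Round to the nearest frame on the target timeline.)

frame 72779

Source frame index: (0×3600 + 40×60 + 25) × 48 + 46 = 116446.
Real time: 116446 / (48) = 58223/24 s.
Target frame: (58223/24) × (30) = 291115/4 ≈ 72778.750 → 72779.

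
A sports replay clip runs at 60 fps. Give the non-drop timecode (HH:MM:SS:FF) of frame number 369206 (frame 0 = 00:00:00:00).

01:42:33:26

369206 ÷ 60 = 6153 full seconds, remainder 26 frames.
6153 s = 1 h 42 min 33 s.
Timecode: 01:42:33:26.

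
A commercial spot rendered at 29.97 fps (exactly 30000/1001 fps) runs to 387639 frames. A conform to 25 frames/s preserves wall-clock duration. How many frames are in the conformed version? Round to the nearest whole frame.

323356 frames

Frames at target rate = 387639 × (25) / (30000/1001) = 129342213/400 ≈ 323355.532.
Nearest whole frame: 323356.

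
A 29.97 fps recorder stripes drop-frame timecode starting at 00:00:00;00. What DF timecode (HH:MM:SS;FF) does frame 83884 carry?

Each 10-minute DF block holds 10 × 60 × 30 − 9 × 2 = 17982 frames. 83884 ÷ 17982 → 4 full blocks, remainder 11956.
Within the partial block the first minute is 1800 frames and each further minute 1798, so 6 further minute boundaries passed. Total skipped labels = 18 × 4 + 2 × 6 = 84.
Non-drop label index = 83884 + 84 = 83968; at 30 labels/s that is 00:46:38:28, i.e. DF 00:46:38;28.

00:46:38;28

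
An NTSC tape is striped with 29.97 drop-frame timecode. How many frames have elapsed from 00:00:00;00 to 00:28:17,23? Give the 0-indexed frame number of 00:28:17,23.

50881

As if non-drop at 30 labels/s: (0 × 3600 + 28 × 60 + 17) × 30 + 23 = 50933.
Minute boundaries passed: 28; those not divisible by 10: 28 − 2 = 26; dropped labels = 2 × 26 = 52.
Actual frame index = 50933 − 52 = 50881.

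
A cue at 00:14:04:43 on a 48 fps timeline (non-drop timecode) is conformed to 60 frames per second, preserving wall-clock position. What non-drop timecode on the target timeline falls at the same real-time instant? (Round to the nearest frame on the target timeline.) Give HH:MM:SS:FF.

Source frame index: (0×3600 + 14×60 + 4) × 48 + 43 = 40555.
Real time: 40555 / (48) = 40555/48 s.
Target frame: (40555/48) × (60) = 202775/4 ≈ 50693.750 → 50694.
At 60 labels/s: frame 50694 → 00:14:04:54.

00:14:04:54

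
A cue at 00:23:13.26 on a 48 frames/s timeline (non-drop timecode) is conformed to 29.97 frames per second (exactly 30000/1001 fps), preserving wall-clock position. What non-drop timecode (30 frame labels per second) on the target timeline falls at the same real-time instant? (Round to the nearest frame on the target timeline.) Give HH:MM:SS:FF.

Source frame index: (0×3600 + 23×60 + 13) × 48 + 26 = 66890.
Real time: 66890 / (48) = 33445/24 s.
Target frame: (33445/24) × (30000/1001) = 41806250/1001 ≈ 41764.486 → 41764.
At 30 labels/s: frame 41764 → 00:23:12:04.

00:23:12:04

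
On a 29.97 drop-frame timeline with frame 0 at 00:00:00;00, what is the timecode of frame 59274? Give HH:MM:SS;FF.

00:32:57;22

Each 10-minute DF block holds 10 × 60 × 30 − 9 × 2 = 17982 frames. 59274 ÷ 17982 → 3 full blocks, remainder 5328.
Within the partial block the first minute is 1800 frames and each further minute 1798, so 2 further minute boundaries passed. Total skipped labels = 18 × 3 + 2 × 2 = 58.
Non-drop label index = 59274 + 58 = 59332; at 30 labels/s that is 00:32:57:22, i.e. DF 00:32:57;22.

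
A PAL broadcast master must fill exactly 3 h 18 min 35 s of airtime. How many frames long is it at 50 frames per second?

595750 frames

3 h 18 min 35 s = 11915 s.
Frames = 11915 × 50 = 595750.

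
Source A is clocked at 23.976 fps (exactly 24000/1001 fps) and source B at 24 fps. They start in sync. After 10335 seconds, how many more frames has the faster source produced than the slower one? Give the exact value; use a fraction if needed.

19080/77 frames

A emits 24000/1001 × 10335 = 19080000/77 frames; B emits 24 × 10335 = 248040.
Difference = 19080/77 frames (≈ 247.7922); B is ahead of A.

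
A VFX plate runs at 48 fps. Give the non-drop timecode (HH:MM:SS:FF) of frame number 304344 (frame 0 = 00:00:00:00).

01:45:40:24

304344 ÷ 48 = 6340 full seconds, remainder 24 frames.
6340 s = 1 h 45 min 40 s.
Timecode: 01:45:40:24.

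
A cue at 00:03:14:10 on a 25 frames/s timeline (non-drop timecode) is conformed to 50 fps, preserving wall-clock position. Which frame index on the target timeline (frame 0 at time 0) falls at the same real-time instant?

frame 9720

Source frame index: (0×3600 + 3×60 + 14) × 25 + 10 = 4860.
Real time: 4860 / (25) = 972/5 s.
Target frame: (972/5) × (50) = 9720.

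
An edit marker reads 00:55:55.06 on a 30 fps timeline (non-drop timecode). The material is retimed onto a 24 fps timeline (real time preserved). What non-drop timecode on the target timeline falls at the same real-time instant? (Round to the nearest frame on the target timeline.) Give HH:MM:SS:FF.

Source frame index: (0×3600 + 55×60 + 55) × 30 + 6 = 100656.
Real time: 100656 / (30) = 16776/5 s.
Target frame: (16776/5) × (24) = 402624/5 ≈ 80524.800 → 80525.
At 24 labels/s: frame 80525 → 00:55:55:05.

00:55:55:05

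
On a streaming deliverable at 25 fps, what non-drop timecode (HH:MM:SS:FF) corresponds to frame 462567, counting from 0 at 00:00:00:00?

462567 ÷ 25 = 18502 full seconds, remainder 17 frames.
18502 s = 5 h 8 min 22 s.
Timecode: 05:08:22:17.

05:08:22:17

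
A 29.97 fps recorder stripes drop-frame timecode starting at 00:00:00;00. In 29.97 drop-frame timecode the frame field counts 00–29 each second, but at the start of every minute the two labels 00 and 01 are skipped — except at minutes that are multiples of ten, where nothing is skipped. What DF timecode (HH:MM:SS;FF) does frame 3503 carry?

00:01:56;25

Each 10-minute DF block holds 10 × 60 × 30 − 9 × 2 = 17982 frames. 3503 ÷ 17982 → 0 full blocks, remainder 3503.
Within the partial block the first minute is 1800 frames and each further minute 1798, so 1 further minute boundary passed. Total skipped labels = 18 × 0 + 2 × 1 = 2.
Non-drop label index = 3503 + 2 = 3505; at 30 labels/s that is 00:01:56:25, i.e. DF 00:01:56;25.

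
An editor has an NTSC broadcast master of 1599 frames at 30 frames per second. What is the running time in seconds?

53.3 seconds

Running time = 1599 / (30) = 53.3 s.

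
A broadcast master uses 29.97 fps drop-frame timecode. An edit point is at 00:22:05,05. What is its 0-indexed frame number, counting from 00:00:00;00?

39715

As if non-drop at 30 labels/s: (0 × 3600 + 22 × 60 + 5) × 30 + 5 = 39755.
Minute boundaries passed: 22; those not divisible by 10: 22 − 2 = 20; dropped labels = 2 × 20 = 40.
Actual frame index = 39755 − 40 = 39715.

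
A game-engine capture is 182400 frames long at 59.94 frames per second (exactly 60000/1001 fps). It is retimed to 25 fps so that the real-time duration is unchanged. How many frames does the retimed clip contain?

Target frames = source frames × (target rate / source rate) = 182400 × (25)/(60000/1001) = 182400 × 1001/2400 = 76076.

76076 frames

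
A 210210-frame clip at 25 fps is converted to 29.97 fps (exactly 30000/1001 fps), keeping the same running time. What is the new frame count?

252000 frames

Target frames = source frames × (target rate / source rate) = 210210 × (30000/1001)/(25) = 210210 × 1200/1001 = 252000.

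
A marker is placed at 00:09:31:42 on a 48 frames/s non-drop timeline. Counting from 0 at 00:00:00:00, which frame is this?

frame 27450

Total seconds to the label: (0 × 3600 + 9 × 60 + 31) = 571.
Frame index = 571 × 48 + 42 = 27450.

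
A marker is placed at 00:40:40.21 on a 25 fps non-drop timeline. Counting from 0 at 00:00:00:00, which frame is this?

frame 61021

Total seconds to the label: (0 × 3600 + 40 × 60 + 40) = 2440.
Frame index = 2440 × 25 + 21 = 61021.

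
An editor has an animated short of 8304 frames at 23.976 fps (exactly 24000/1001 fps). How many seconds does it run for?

346.346 seconds

Running time = 8304 / (24000/1001) = 346.346 s.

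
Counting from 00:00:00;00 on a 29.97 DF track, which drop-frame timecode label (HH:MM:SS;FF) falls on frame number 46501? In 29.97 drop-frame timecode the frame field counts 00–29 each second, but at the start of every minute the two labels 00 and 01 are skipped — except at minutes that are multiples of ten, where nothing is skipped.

Ten DF minutes hold 17982 frames, so frame 46501 lies in block 2 (frames 35964–53945) with 10537 frames into that block.
The block's first minute is 1800 frames and the rest 1798 each; 10537 frames reaches minute 5, so 2 × 18 + 5 × 2 = 46 labels have been skipped so far.
Adding those back, label number 46501 + 46 = 46547 at 30 labels/s is 1551 s + 17 f = 0 h 25 min 51 s frame 17, i.e. 00:25:51;17.

00:25:51;17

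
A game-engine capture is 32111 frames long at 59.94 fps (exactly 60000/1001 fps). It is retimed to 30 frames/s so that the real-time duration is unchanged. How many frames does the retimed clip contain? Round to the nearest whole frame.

16072 frames

Frames at target rate = 32111 × (30) / (60000/1001) = 32143111/2000 ≈ 16071.556.
Nearest whole frame: 16072.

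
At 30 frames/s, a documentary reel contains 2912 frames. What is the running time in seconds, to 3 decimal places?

Running time = 2912 × 1/30 = 1456/15 s ≈ 97.067 s.

97.067 seconds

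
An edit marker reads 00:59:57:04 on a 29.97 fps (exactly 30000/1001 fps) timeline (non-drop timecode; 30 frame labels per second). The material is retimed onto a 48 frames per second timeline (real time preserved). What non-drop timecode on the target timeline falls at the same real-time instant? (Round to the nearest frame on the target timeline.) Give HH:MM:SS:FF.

01:00:00:35

Source frame index: (0×3600 + 59×60 + 57) × 30 + 4 = 107914.
Real time: 107914 / (30000/1001) = 54010957/15000 s.
Target frame: (54010957/15000) × (48) = 108021914/625 ≈ 172835.062 → 172835.
At 48 labels/s: frame 172835 → 01:00:00:35.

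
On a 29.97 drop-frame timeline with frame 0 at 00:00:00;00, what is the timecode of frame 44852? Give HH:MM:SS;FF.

00:24:56;16

Ten DF minutes hold 17982 frames, so frame 44852 lies in block 2 (frames 35964–53945) with 8888 frames into that block.
The block's first minute is 1800 frames and the rest 1798 each; 8888 frames reaches minute 4, so 2 × 18 + 4 × 2 = 44 labels have been skipped so far.
Adding those back, label number 44852 + 44 = 44896 at 30 labels/s is 1496 s + 16 f = 0 h 24 min 56 s frame 16, i.e. 00:24:56;16.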